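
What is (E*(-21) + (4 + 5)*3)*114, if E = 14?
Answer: -30438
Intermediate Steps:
(E*(-21) + (4 + 5)*3)*114 = (14*(-21) + (4 + 5)*3)*114 = (-294 + 9*3)*114 = (-294 + 27)*114 = -267*114 = -30438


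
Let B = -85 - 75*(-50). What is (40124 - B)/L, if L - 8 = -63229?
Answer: -36459/63221 ≈ -0.57669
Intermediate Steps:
L = -63221 (L = 8 - 63229 = -63221)
B = 3665 (B = -85 + 3750 = 3665)
(40124 - B)/L = (40124 - 1*3665)/(-63221) = (40124 - 3665)*(-1/63221) = 36459*(-1/63221) = -36459/63221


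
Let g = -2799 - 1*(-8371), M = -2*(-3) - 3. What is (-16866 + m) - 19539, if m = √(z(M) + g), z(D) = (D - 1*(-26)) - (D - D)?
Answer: -36405 + √5601 ≈ -36330.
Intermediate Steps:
M = 3 (M = 6 - 3 = 3)
g = 5572 (g = -2799 + 8371 = 5572)
z(D) = 26 + D (z(D) = (D + 26) - 1*0 = (26 + D) + 0 = 26 + D)
m = √5601 (m = √((26 + 3) + 5572) = √(29 + 5572) = √5601 ≈ 74.840)
(-16866 + m) - 19539 = (-16866 + √5601) - 19539 = -36405 + √5601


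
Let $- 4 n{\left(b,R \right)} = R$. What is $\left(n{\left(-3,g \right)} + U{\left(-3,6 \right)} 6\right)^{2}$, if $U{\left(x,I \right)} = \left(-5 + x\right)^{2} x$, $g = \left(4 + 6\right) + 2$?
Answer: $1334025$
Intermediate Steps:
$g = 12$ ($g = 10 + 2 = 12$)
$n{\left(b,R \right)} = - \frac{R}{4}$
$U{\left(x,I \right)} = x \left(-5 + x\right)^{2}$
$\left(n{\left(-3,g \right)} + U{\left(-3,6 \right)} 6\right)^{2} = \left(\left(- \frac{1}{4}\right) 12 + - 3 \left(-5 - 3\right)^{2} \cdot 6\right)^{2} = \left(-3 + - 3 \left(-8\right)^{2} \cdot 6\right)^{2} = \left(-3 + \left(-3\right) 64 \cdot 6\right)^{2} = \left(-3 - 1152\right)^{2} = \left(-1155\right)^{2} = 1334025$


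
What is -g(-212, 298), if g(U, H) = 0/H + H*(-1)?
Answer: 298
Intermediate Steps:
g(U, H) = -H (g(U, H) = 0 - H = -H)
-g(-212, 298) = -(-1)*298 = -1*(-298) = 298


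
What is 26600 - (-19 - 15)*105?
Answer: 30170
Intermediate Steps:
26600 - (-19 - 15)*105 = 26600 - (-34)*105 = 26600 - 1*(-3570) = 26600 + 3570 = 30170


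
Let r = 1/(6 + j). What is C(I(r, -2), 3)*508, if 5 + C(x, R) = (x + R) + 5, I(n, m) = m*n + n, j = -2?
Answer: 1397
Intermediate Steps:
r = ¼ (r = 1/(6 - 2) = 1/4 = ¼ ≈ 0.25000)
I(n, m) = n + m*n
C(x, R) = R + x (C(x, R) = -5 + ((x + R) + 5) = -5 + ((R + x) + 5) = -5 + (5 + R + x) = R + x)
C(I(r, -2), 3)*508 = (3 + (1 - 2)/4)*508 = (3 + (¼)*(-1))*508 = (3 - ¼)*508 = (11/4)*508 = 1397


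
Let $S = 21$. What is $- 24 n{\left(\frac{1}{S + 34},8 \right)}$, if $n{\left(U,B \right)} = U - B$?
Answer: $\frac{10536}{55} \approx 191.56$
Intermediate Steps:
$- 24 n{\left(\frac{1}{S + 34},8 \right)} = - 24 \left(\frac{1}{21 + 34} - 8\right) = - 24 \left(\frac{1}{55} - 8\right) = \left(-24\right) \left(- \frac{439}{55}\right) = \frac{10536}{55}$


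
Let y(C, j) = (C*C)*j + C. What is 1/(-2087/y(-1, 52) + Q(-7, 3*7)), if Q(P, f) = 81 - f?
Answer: 51/973 ≈ 0.052415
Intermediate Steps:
y(C, j) = C + j*C**2 (y(C, j) = C**2*j + C = j*C**2 + C = C + j*C**2)
1/(-2087/y(-1, 52) + Q(-7, 3*7)) = 1/(-2087*(-1/(1 - 1*52)) + (81 - 3*7)) = 1/(-2087*(-1/(1 - 52)) + (81 - 1*21)) = 1/(-2087/((-1*(-51))) + (81 - 21)) = 1/(-2087/51 + 60) = 1/(973/51) = 51/973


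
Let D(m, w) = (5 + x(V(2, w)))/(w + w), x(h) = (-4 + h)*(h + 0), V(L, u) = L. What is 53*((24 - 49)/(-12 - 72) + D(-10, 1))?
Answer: 3551/84 ≈ 42.274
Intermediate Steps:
x(h) = h*(-4 + h) (x(h) = (-4 + h)*h = h*(-4 + h))
D(m, w) = 1/(2*w) (D(m, w) = (5 + 2*(-4 + 2))/(w + w) = (5 + 2*(-2))/((2*w)) = (5 - 4)*(1/(2*w)) = 1*(1/(2*w)) = 1/(2*w))
53*((24 - 49)/(-12 - 72) + D(-10, 1)) = 53*((24 - 49)/(-12 - 72) + (½)/1) = 53*(-25/(-84) + (½)*1) = 53*(-25*(-1/84) + ½) = 53*(25/84 + ½) = 53*(67/84) = 3551/84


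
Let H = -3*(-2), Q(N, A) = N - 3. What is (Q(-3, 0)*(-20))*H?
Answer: 720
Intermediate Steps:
Q(N, A) = -3 + N
H = 6
(Q(-3, 0)*(-20))*H = ((-3 - 3)*(-20))*6 = -6*(-20)*6 = 120*6 = 720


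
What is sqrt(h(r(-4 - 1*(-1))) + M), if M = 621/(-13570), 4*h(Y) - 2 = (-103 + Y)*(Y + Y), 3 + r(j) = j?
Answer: sqrt(28496705)/295 ≈ 18.096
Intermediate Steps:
r(j) = -3 + j
h(Y) = 1/2 + Y*(-103 + Y)/2 (h(Y) = 1/2 + ((-103 + Y)*(Y + Y))/4 = 1/2 + ((-103 + Y)*(2*Y))/4 = 1/2 + (2*Y*(-103 + Y))/4 = 1/2 + Y*(-103 + Y)/2)
M = -27/590 (M = 621*(-1/13570) = -27/590 ≈ -0.045763)
sqrt(h(r(-4 - 1*(-1))) + M) = sqrt((1/2 + (-3 + (-4 - 1*(-1)))**2/2 - 103*(-3 + (-4 - 1*(-1)))/2) - 27/590) = sqrt((1/2 + (-3 + (-4 + 1))**2/2 - 103*(-3 + (-4 + 1))/2) - 27/590) = sqrt((1/2 + (-3 - 3)**2/2 - 103*(-3 - 3)/2) - 27/590) = sqrt((1/2 + (1/2)*(-6)**2 - 103/2*(-6)) - 27/590) = sqrt((1/2 + (1/2)*36 + 309) - 27/590) = sqrt((1/2 + 18 + 309) - 27/590) = sqrt(655/2 - 27/590) = sqrt(96599/295) = sqrt(28496705)/295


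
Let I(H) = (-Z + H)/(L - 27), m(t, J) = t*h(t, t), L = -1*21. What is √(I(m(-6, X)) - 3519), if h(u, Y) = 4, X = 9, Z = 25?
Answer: I*√506589/12 ≈ 59.313*I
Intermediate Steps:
L = -21
m(t, J) = 4*t (m(t, J) = t*4 = 4*t)
I(H) = 25/48 - H/48 (I(H) = (-1*25 + H)/(-21 - 27) = (-25 + H)/(-48) = (-25 + H)*(-1/48) = 25/48 - H/48)
√(I(m(-6, X)) - 3519) = √((25/48 - (-6)/12) - 3519) = √((25/48 - 1/48*(-24)) - 3519) = √((25/48 + ½) - 3519) = √(49/48 - 3519) = √(-168863/48) = I*√506589/12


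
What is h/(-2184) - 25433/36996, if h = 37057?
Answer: -39625179/2244424 ≈ -17.655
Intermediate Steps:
h/(-2184) - 25433/36996 = 37057/(-2184) - 25433/36996 = 37057*(-1/2184) - 25433*1/36996 = -37057/2184 - 25433/36996 = -39625179/2244424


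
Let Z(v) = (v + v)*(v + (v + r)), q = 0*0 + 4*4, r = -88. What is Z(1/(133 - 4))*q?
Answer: -363200/16641 ≈ -21.826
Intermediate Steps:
q = 16 (q = 0 + 16 = 16)
Z(v) = 2*v*(-88 + 2*v) (Z(v) = (v + v)*(v + (v - 88)) = (2*v)*(v + (-88 + v)) = (2*v)*(-88 + 2*v) = 2*v*(-88 + 2*v))
Z(1/(133 - 4))*q = (4*(-44 + 1/(133 - 4))/(133 - 4))*16 = (4*(-44 + 1/129)/129)*16 = (4*(1/129)*(-44 + 1/129))*16 = (4*(1/129)*(-5675/129))*16 = -22700/16641*16 = -363200/16641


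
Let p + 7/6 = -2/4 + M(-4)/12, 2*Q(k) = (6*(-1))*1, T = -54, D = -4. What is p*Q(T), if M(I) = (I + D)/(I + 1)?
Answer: 13/3 ≈ 4.3333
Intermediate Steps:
Q(k) = -3 (Q(k) = ((6*(-1))*1)/2 = (-6*1)/2 = (½)*(-6) = -3)
M(I) = (-4 + I)/(1 + I) (M(I) = (I - 4)/(I + 1) = (-4 + I)/(1 + I))
p = -13/9 (p = -7/6 + (-2/4 + ((-4 - 4)/(1 - 4))/12) = -7/6 + (-2*¼ + (-8/(-3))*(1/12)) = -7/6 + (-½ - ⅓*(-8)*(1/12)) = -7/6 + (-½ + (8/3)*(1/12)) = -7/6 + (-½ + 2/9) = -7/6 - 5/18 = -13/9 ≈ -1.4444)
p*Q(T) = -13/9*(-3) = 13/3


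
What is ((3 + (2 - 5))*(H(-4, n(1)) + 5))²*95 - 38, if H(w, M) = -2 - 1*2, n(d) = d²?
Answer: -38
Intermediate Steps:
H(w, M) = -4 (H(w, M) = -2 - 2 = -4)
((3 + (2 - 5))*(H(-4, n(1)) + 5))²*95 - 38 = ((3 + (2 - 5))*(-4 + 5))²*95 - 38 = ((3 - 3)*1)²*95 - 38 = (0*1)²*95 - 38 = 0²*95 - 38 = 0*95 - 38 = 0 - 38 = -38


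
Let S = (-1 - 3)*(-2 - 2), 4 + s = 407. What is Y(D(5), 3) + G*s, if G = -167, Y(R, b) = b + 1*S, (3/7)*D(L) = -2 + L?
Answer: -67282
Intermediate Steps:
s = 403 (s = -4 + 407 = 403)
D(L) = -14/3 + 7*L/3 (D(L) = 7*(-2 + L)/3 = -14/3 + 7*L/3)
S = 16 (S = -4*(-4) = 16)
Y(R, b) = 16 + b (Y(R, b) = b + 1*16 = b + 16 = 16 + b)
Y(D(5), 3) + G*s = (16 + 3) - 167*403 = 19 - 67301 = -67282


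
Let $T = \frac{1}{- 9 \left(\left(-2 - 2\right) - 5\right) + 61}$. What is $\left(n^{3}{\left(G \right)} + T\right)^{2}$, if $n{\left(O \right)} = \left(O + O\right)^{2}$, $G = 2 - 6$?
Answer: $\frac{1385659603353601}{20164} \approx 6.8719 \cdot 10^{10}$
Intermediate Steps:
$G = -4$ ($G = 2 - 6 = -4$)
$n{\left(O \right)} = 4 O^{2}$ ($n{\left(O \right)} = \left(2 O\right)^{2} = 4 O^{2}$)
$T = \frac{1}{142}$ ($T = \frac{1}{- 9 \left(\left(-2 - 2\right) - 5\right) + 61} = \frac{1}{- 9 \left(-4 - 5\right) + 61} = \frac{1}{\left(-9\right) \left(-9\right) + 61} = \frac{1}{81 + 61} = \frac{1}{142} \approx 0.0070423$)
$\left(n^{3}{\left(G \right)} + T\right)^{2} = \left(\left(4 \left(-4\right)^{2}\right)^{3} + \frac{1}{142}\right)^{2} = \left(\left(4 \cdot 16\right)^{3} + \frac{1}{142}\right)^{2} = \left(64^{3} + \frac{1}{142}\right)^{2} = \left(262144 + \frac{1}{142}\right)^{2} = \left(\frac{37224449}{142}\right)^{2} = \frac{1385659603353601}{20164}$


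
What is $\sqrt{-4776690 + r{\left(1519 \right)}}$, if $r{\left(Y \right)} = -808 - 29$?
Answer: $i \sqrt{4777527} \approx 2185.8 i$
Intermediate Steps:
$r{\left(Y \right)} = -837$
$\sqrt{-4776690 + r{\left(1519 \right)}} = \sqrt{-4776690 - 837} = \sqrt{-4777527} = i \sqrt{4777527}$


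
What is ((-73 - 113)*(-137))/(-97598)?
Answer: -12741/48799 ≈ -0.26109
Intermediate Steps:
((-73 - 113)*(-137))/(-97598) = -186*(-137)*(-1/97598) = 25482*(-1/97598) = -12741/48799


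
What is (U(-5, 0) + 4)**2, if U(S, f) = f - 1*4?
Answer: 0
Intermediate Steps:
U(S, f) = -4 + f (U(S, f) = f - 4 = -4 + f)
(U(-5, 0) + 4)**2 = ((-4 + 0) + 4)**2 = (-4 + 4)**2 = 0**2 = 0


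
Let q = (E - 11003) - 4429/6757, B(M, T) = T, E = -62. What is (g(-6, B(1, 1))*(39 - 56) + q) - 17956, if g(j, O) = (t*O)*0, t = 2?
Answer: -196099326/6757 ≈ -29022.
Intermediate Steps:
g(j, O) = 0 (g(j, O) = (2*O)*0 = 0)
q = -74770634/6757 (q = (-62 - 11003) - 4429/6757 = -11065 - 4429*1/6757 = -11065 - 4429/6757 = -74770634/6757 ≈ -11066.)
(g(-6, B(1, 1))*(39 - 56) + q) - 17956 = (0*(39 - 56) - 74770634/6757) - 17956 = (0*(-17) - 74770634/6757) - 17956 = (0 - 74770634/6757) - 17956 = -74770634/6757 - 17956 = -196099326/6757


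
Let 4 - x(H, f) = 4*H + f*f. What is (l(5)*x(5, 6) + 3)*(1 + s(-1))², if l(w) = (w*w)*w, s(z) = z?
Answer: 0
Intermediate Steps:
l(w) = w³ (l(w) = w²*w = w³)
x(H, f) = 4 - f² - 4*H (x(H, f) = 4 - (4*H + f*f) = 4 - (4*H + f²) = 4 - (f² + 4*H) = 4 + (-f² - 4*H) = 4 - f² - 4*H)
(l(5)*x(5, 6) + 3)*(1 + s(-1))² = (5³*(4 - 1*6² - 4*5) + 3)*(1 - 1)² = (125*(4 - 1*36 - 20) + 3)*0² = (125*(4 - 36 - 20) + 3)*0 = (125*(-52) + 3)*0 = (-6500 + 3)*0 = -6497*0 = 0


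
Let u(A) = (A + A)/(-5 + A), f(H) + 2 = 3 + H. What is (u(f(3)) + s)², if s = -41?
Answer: 2401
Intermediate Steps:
f(H) = 1 + H (f(H) = -2 + (3 + H) = 1 + H)
u(A) = 2*A/(-5 + A) (u(A) = (2*A)/(-5 + A) = 2*A/(-5 + A))
(u(f(3)) + s)² = (2*(1 + 3)/(-5 + (1 + 3)) - 41)² = (2*4/(-5 + 4) - 41)² = (2*4/(-1) - 41)² = (2*4*(-1) - 41)² = (-8 - 41)² = (-49)² = 2401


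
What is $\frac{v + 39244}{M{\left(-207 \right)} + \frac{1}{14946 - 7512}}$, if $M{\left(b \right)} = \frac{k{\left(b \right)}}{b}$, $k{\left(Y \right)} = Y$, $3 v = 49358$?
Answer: $\frac{82809804}{1487} \approx 55689.0$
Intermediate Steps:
$v = \frac{49358}{3}$ ($v = \frac{1}{3} \cdot 49358 = \frac{49358}{3} \approx 16453.0$)
$M{\left(b \right)} = 1$ ($M{\left(b \right)} = \frac{b}{b} = 1$)
$\frac{v + 39244}{M{\left(-207 \right)} + \frac{1}{14946 - 7512}} = \frac{\frac{49358}{3} + 39244}{1 + \frac{1}{14946 - 7512}} = \frac{167090}{3 \left(1 + \frac{1}{7434}\right)} = \frac{167090}{3 \cdot \frac{7435}{7434}} = \frac{167090}{3} \cdot \frac{7434}{7435} = \frac{82809804}{1487}$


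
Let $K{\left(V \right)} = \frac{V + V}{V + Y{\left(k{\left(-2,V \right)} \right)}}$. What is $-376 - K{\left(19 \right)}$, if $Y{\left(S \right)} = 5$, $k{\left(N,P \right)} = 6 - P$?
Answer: $- \frac{4531}{12} \approx -377.58$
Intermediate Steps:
$K{\left(V \right)} = \frac{2 V}{5 + V}$ ($K{\left(V \right)} = \frac{V + V}{V + 5} = \frac{2 V}{5 + V}$)
$-376 - K{\left(19 \right)} = -376 - 2 \cdot 19 \frac{1}{5 + 19} = -376 - 2 \cdot 19 \cdot \frac{1}{24} = -376 - \frac{19}{12} = - \frac{4531}{12}$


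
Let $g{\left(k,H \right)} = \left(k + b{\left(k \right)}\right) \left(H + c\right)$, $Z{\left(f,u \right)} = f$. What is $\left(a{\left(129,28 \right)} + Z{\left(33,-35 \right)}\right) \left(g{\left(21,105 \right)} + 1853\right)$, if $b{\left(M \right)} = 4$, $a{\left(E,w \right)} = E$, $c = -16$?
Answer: $660636$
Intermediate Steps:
$g{\left(k,H \right)} = \left(-16 + H\right) \left(4 + k\right)$ ($g{\left(k,H \right)} = \left(k + 4\right) \left(H - 16\right) = \left(4 + k\right) \left(-16 + H\right) = \left(-16 + H\right) \left(4 + k\right)$)
$\left(a{\left(129,28 \right)} + Z{\left(33,-35 \right)}\right) \left(g{\left(21,105 \right)} + 1853\right) = \left(129 + 33\right) \left(\left(-64 - 336 + 4 \cdot 105 + 105 \cdot 21\right) + 1853\right) = 162 \left(\left(-64 - 336 + 420 + 2205\right) + 1853\right) = 162 \left(2225 + 1853\right) = 162 \cdot 4078 = 660636$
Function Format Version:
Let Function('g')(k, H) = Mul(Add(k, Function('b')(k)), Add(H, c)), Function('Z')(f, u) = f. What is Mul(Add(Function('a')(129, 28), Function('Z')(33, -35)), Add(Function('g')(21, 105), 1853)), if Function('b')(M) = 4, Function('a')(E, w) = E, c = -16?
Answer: 660636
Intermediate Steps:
Function('g')(k, H) = Mul(Add(-16, H), Add(4, k)) (Function('g')(k, H) = Mul(Add(k, 4), Add(H, -16)) = Mul(Add(4, k), Add(-16, H)) = Mul(Add(-16, H), Add(4, k)))
Mul(Add(Function('a')(129, 28), Function('Z')(33, -35)), Add(Function('g')(21, 105), 1853)) = Mul(Add(129, 33), Add(Add(-64, Mul(-16, 21), Mul(4, 105), Mul(105, 21)), 1853)) = Mul(162, Add(Add(-64, -336, 420, 2205), 1853)) = Mul(162, Add(2225, 1853)) = Mul(162, 4078) = 660636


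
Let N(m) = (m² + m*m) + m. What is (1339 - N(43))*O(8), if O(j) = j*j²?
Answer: -1229824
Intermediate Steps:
N(m) = m + 2*m² (N(m) = (m² + m²) + m = 2*m² + m = m + 2*m²)
O(j) = j³
(1339 - N(43))*O(8) = (1339 - 43*(1 + 2*43))*8³ = (1339 - 43*(1 + 86))*512 = (1339 - 43*87)*512 = (1339 - 1*3741)*512 = (1339 - 3741)*512 = -2402*512 = -1229824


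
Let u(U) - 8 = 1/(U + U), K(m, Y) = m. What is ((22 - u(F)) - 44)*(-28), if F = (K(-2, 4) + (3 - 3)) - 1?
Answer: 2506/3 ≈ 835.33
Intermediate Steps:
F = -3 (F = (-2 + (3 - 3)) - 1 = (-2 + 0) - 1 = -2 - 1 = -3)
u(U) = 8 + 1/(2*U) (u(U) = 8 + 1/(U + U) = 8 + 1/(2*U))
((22 - u(F)) - 44)*(-28) = ((22 - (8 + (½)/(-3))) - 44)*(-28) = ((22 - (8 + (½)*(-⅓))) - 44)*(-28) = ((22 - (8 - ⅙)) - 44)*(-28) = ((22 - 1*47/6) - 44)*(-28) = ((22 - 47/6) - 44)*(-28) = (85/6 - 44)*(-28) = -179/6*(-28) = 2506/3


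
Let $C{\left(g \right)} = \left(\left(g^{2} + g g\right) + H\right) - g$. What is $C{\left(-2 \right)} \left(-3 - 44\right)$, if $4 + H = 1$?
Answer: $-329$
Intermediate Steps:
$H = -3$ ($H = -4 + 1 = -3$)
$C{\left(g \right)} = -3 - g + 2 g^{2}$ ($C{\left(g \right)} = \left(\left(g^{2} + g g\right) - 3\right) - g = \left(\left(g^{2} + g^{2}\right) - 3\right) - g = \left(2 g^{2} - 3\right) - g = \left(-3 + 2 g^{2}\right) - g = -3 - g + 2 g^{2}$)
$C{\left(-2 \right)} \left(-3 - 44\right) = \left(-3 - -2 + 2 \left(-2\right)^{2}\right) \left(-3 - 44\right) = \left(-3 + 2 + 2 \cdot 4\right) \left(-47\right) = \left(-3 + 2 + 8\right) \left(-47\right) = 7 \left(-47\right) = -329$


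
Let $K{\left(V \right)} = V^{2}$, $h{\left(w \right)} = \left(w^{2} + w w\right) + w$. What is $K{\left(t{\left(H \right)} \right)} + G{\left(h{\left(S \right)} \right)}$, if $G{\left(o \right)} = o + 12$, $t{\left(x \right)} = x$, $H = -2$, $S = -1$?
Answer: $17$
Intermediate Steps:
$h{\left(w \right)} = w + 2 w^{2}$ ($h{\left(w \right)} = \left(w^{2} + w^{2}\right) + w = 2 w^{2} + w = w + 2 w^{2}$)
$G{\left(o \right)} = 12 + o$
$K{\left(t{\left(H \right)} \right)} + G{\left(h{\left(S \right)} \right)} = \left(-2\right)^{2} + \left(12 - \left(1 + 2 \left(-1\right)\right)\right) = 4 + \left(12 - \left(1 - 2\right)\right) = 4 + \left(12 - -1\right) = 4 + \left(12 + 1\right) = 4 + 13 = 17$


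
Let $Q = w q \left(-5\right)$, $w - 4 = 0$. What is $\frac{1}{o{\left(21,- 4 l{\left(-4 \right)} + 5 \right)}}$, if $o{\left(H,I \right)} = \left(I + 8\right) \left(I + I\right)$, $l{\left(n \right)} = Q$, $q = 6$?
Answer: $\frac{1}{478210} \approx 2.0911 \cdot 10^{-6}$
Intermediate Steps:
$w = 4$ ($w = 4 + 0 = 4$)
$Q = -120$ ($Q = 4 \cdot 6 \left(-5\right) = 24 \left(-5\right) = -120$)
$l{\left(n \right)} = -120$
$o{\left(H,I \right)} = 2 I \left(8 + I\right)$ ($o{\left(H,I \right)} = \left(8 + I\right) 2 I = 2 I \left(8 + I\right)$)
$\frac{1}{o{\left(21,- 4 l{\left(-4 \right)} + 5 \right)}} = \frac{1}{2 \left(\left(-4\right) \left(-120\right) + 5\right) \left(8 + \left(\left(-4\right) \left(-120\right) + 5\right)\right)} = \frac{1}{2 \left(480 + 5\right) \left(8 + \left(480 + 5\right)\right)} = \frac{1}{2 \cdot 485 \left(8 + 485\right)} = \frac{1}{2 \cdot 485 \cdot 493} = \frac{1}{478210}$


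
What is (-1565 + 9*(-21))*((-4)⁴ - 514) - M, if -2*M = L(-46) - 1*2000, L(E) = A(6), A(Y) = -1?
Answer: 903063/2 ≈ 4.5153e+5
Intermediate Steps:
L(E) = -1
M = 2001/2 (M = -(-1 - 1*2000)/2 = -(-1 - 2000)/2 = -½*(-2001) = 2001/2 ≈ 1000.5)
(-1565 + 9*(-21))*((-4)⁴ - 514) - M = (-1565 + 9*(-21))*((-4)⁴ - 514) - 1*2001/2 = (-1565 - 189)*(256 - 514) - 2001/2 = -1754*(-258) - 2001/2 = 452532 - 2001/2 = 903063/2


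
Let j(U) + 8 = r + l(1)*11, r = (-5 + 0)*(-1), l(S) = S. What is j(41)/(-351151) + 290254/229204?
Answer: 50960574361/40242606902 ≈ 1.2663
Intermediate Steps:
r = 5 (r = -5*(-1) = 5)
j(U) = 8 (j(U) = -8 + (5 + 1*11) = -8 + (5 + 11) = -8 + 16 = 8)
j(41)/(-351151) + 290254/229204 = 8/(-351151) + 290254/229204 = 8*(-1/351151) + 290254*(1/229204) = -8/351151 + 145127/114602 = 50960574361/40242606902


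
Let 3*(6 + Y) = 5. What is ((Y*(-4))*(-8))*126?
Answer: -17472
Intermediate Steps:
Y = -13/3 (Y = -6 + (⅓)*5 = -6 + 5/3 = -13/3 ≈ -4.3333)
((Y*(-4))*(-8))*126 = (-13/3*(-4)*(-8))*126 = ((52/3)*(-8))*126 = -416/3*126 = -17472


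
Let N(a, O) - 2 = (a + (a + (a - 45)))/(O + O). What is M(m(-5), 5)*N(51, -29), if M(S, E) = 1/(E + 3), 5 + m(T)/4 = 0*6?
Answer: 1/58 ≈ 0.017241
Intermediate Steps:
N(a, O) = 2 + (-45 + 3*a)/(2*O) (N(a, O) = 2 + (a + (a + (a - 45)))/(O + O) = 2 + (a + (a + (-45 + a)))/((2*O)) = 2 + (a + (-45 + 2*a))*(1/(2*O)) = 2 + (-45 + 3*a)*(1/(2*O)) = 2 + (-45 + 3*a)/(2*O))
m(T) = -20 (m(T) = -20 + 4*(0*6) = -20 + 4*0 = -20 + 0 = -20)
M(S, E) = 1/(3 + E)
M(m(-5), 5)*N(51, -29) = ((½)*(-45 + 3*51 + 4*(-29))/(-29))/(3 + 5) = ((½)*(-1/29)*(-45 + 153 - 116))/8 = ((½)*(-1/29)*(-8))/8 = (⅛)*(4/29) = 1/58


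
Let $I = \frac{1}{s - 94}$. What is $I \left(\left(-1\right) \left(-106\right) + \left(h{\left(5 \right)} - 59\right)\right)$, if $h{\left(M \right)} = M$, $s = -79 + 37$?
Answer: $- \frac{13}{34} \approx -0.38235$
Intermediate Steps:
$s = -42$
$I = - \frac{1}{136}$ ($I = \frac{1}{-42 - 94} = \frac{1}{-136} = - \frac{1}{136} \approx -0.0073529$)
$I \left(\left(-1\right) \left(-106\right) + \left(h{\left(5 \right)} - 59\right)\right) = - \frac{\left(-1\right) \left(-106\right) + \left(5 - 59\right)}{136} = - \frac{106 + \left(5 - 59\right)}{136} = - \frac{106 - 54}{136} = \left(- \frac{1}{136}\right) 52 = - \frac{13}{34}$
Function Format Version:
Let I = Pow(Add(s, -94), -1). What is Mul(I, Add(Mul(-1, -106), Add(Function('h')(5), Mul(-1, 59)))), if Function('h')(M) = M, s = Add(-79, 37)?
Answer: Rational(-13, 34) ≈ -0.38235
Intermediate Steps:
s = -42
I = Rational(-1, 136) (I = Pow(Add(-42, -94), -1) = Pow(-136, -1) = Rational(-1, 136) ≈ -0.0073529)
Mul(I, Add(Mul(-1, -106), Add(Function('h')(5), Mul(-1, 59)))) = Mul(Rational(-1, 136), Add(Mul(-1, -106), Add(5, Mul(-1, 59)))) = Mul(Rational(-1, 136), Add(106, Add(5, -59))) = Mul(Rational(-1, 136), Add(106, -54)) = Mul(Rational(-1, 136), 52) = Rational(-13, 34)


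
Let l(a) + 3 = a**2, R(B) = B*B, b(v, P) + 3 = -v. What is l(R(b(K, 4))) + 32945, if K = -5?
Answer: 32958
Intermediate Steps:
b(v, P) = -3 - v
R(B) = B**2
l(a) = -3 + a**2
l(R(b(K, 4))) + 32945 = (-3 + ((-3 - 1*(-5))**2)**2) + 32945 = (-3 + ((-3 + 5)**2)**2) + 32945 = (-3 + (2**2)**2) + 32945 = (-3 + 4**2) + 32945 = (-3 + 16) + 32945 = 13 + 32945 = 32958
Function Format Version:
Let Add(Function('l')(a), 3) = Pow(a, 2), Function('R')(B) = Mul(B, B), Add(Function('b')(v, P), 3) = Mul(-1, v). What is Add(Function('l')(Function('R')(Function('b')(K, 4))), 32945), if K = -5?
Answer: 32958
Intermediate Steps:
Function('b')(v, P) = Add(-3, Mul(-1, v))
Function('R')(B) = Pow(B, 2)
Function('l')(a) = Add(-3, Pow(a, 2))
Add(Function('l')(Function('R')(Function('b')(K, 4))), 32945) = Add(Add(-3, Pow(Pow(Add(-3, Mul(-1, -5)), 2), 2)), 32945) = Add(Add(-3, Pow(Pow(Add(-3, 5), 2), 2)), 32945) = Add(Add(-3, Pow(Pow(2, 2), 2)), 32945) = Add(Add(-3, Pow(4, 2)), 32945) = Add(Add(-3, 16), 32945) = Add(13, 32945) = 32958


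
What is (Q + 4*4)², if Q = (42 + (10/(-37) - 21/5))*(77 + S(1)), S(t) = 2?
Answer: 304104822849/34225 ≈ 8.8855e+6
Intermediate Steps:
Q = 548497/185 (Q = (42 + (10/(-37) - 21/5))*(77 + 2) = (42 + (10*(-1/37) - 21*⅕))*79 = (42 + (-10/37 - 21/5))*79 = (42 - 827/185)*79 = (6943/185)*79 = 548497/185 ≈ 2964.8)
(Q + 4*4)² = (548497/185 + 4*4)² = (548497/185 + 16)² = (551457/185)² = 304104822849/34225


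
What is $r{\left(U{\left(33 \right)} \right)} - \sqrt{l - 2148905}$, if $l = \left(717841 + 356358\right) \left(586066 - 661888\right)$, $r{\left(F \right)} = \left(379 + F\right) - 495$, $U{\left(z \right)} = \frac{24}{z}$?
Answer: $- \frac{1268}{11} - i \sqrt{81450065483} \approx -115.27 - 2.8539 \cdot 10^{5} i$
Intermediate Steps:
$r{\left(F \right)} = -116 + F$
$l = -81447916578$ ($l = 1074199 \left(-75822\right) = -81447916578$)
$r{\left(U{\left(33 \right)} \right)} - \sqrt{l - 2148905} = \left(-116 + \frac{24}{33}\right) - \sqrt{-81447916578 - 2148905} = \left(-116 + 24 \cdot \frac{1}{33}\right) - \sqrt{-81450065483} = \left(-116 + \frac{8}{11}\right) - i \sqrt{81450065483} = - \frac{1268}{11} - i \sqrt{81450065483}$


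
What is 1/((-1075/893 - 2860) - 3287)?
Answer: -893/5490346 ≈ -0.00016265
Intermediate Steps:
1/((-1075/893 - 2860) - 3287) = 1/(-2555055/893 - 3287) = 1/(-5490346/893) = -893/5490346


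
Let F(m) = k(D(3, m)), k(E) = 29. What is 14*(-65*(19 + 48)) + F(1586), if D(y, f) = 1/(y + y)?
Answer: -60941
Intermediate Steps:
D(y, f) = 1/(2*y)
F(m) = 29
14*(-65*(19 + 48)) + F(1586) = 14*(-65*(19 + 48)) + 29 = 14*(-65*67) + 29 = 14*(-4355) + 29 = -60970 + 29 = -60941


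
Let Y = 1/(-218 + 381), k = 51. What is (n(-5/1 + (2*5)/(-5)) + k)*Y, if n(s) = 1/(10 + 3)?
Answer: 664/2119 ≈ 0.31336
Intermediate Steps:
n(s) = 1/13
Y = 1/163 ≈ 0.0061350
(n(-5/1 + (2*5)/(-5)) + k)*Y = (1/13 + 51)*(1/163) = (664/13)*(1/163) = 664/2119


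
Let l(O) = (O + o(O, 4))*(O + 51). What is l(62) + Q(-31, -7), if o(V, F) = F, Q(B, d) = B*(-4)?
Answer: 7582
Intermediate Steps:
Q(B, d) = -4*B
l(O) = (4 + O)*(51 + O) (l(O) = (O + 4)*(O + 51) = (4 + O)*(51 + O))
l(62) + Q(-31, -7) = (204 + 62**2 + 55*62) - 4*(-31) = (204 + 3844 + 3410) + 124 = 7458 + 124 = 7582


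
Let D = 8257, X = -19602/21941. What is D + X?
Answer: 181147235/21941 ≈ 8256.1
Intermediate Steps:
X = -19602/21941 (X = -19602*1/21941 = -19602/21941 ≈ -0.89340)
D + X = 8257 - 19602/21941 = 181147235/21941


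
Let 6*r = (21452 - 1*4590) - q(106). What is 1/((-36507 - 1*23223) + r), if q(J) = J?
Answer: -3/170812 ≈ -1.7563e-5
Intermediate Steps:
r = 8378/3 (r = ((21452 - 1*4590) - 1*106)/6 = ((21452 - 4590) - 106)/6 = (16862 - 106)/6 = (⅙)*16756 = 8378/3 ≈ 2792.7)
1/((-36507 - 1*23223) + r) = 1/((-36507 - 1*23223) + 8378/3) = 1/((-36507 - 23223) + 8378/3) = 1/(-59730 + 8378/3) = 1/(-170812/3) = -3/170812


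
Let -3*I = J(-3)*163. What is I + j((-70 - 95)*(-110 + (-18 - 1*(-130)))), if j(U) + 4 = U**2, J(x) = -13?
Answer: 328807/3 ≈ 1.0960e+5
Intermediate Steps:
I = 2119/3 (I = -(-13)*163/3 = -1/3*(-2119) = 2119/3 ≈ 706.33)
j(U) = -4 + U**2
I + j((-70 - 95)*(-110 + (-18 - 1*(-130)))) = 2119/3 + (-4 + ((-70 - 95)*(-110 + (-18 - 1*(-130))))**2) = 2119/3 + (-4 + (-165*(-110 + (-18 + 130)))**2) = 2119/3 + (-4 + (-165*(-110 + 112))**2) = 2119/3 + (-4 + (-165*2)**2) = 2119/3 + (-4 + (-330)**2) = 2119/3 + (-4 + 108900) = 2119/3 + 108896 = 328807/3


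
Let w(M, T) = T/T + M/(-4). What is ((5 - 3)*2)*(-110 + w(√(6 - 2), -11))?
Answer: -438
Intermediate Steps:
w(M, T) = 1 - M/4 (w(M, T) = 1 + M*(-¼) = 1 - M/4)
((5 - 3)*2)*(-110 + w(√(6 - 2), -11)) = ((5 - 3)*2)*(-110 + (1 - √(6 - 2)/4)) = (2*2)*(-110 + (1 - √4/4)) = 4*(-110 + (1 - ¼*2)) = 4*(-110 + (1 - ½)) = 4*(-110 + ½) = 4*(-219/2) = -438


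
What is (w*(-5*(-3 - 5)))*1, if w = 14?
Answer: 560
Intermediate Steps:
(w*(-5*(-3 - 5)))*1 = (14*(-5*(-3 - 5)))*1 = (14*(-5*(-8)))*1 = (14*40)*1 = 560*1 = 560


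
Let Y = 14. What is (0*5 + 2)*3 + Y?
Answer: 20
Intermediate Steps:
(0*5 + 2)*3 + Y = (0*5 + 2)*3 + 14 = (0 + 2)*3 + 14 = 2*3 + 14 = 6 + 14 = 20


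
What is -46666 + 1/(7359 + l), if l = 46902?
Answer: -2532143825/54261 ≈ -46666.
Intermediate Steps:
-46666 + 1/(7359 + l) = -46666 + 1/(7359 + 46902) = -46666 + 1/54261 = -2532143825/54261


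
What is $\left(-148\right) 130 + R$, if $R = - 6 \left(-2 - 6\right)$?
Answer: $-19192$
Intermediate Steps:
$R = 48$ ($R = \left(-6\right) \left(-8\right) = 48$)
$\left(-148\right) 130 + R = \left(-148\right) 130 + 48 = -19240 + 48 = -19192$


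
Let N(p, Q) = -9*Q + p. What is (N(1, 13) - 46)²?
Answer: 26244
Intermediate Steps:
N(p, Q) = p - 9*Q
(N(1, 13) - 46)² = ((1 - 9*13) - 46)² = ((1 - 117) - 46)² = (-116 - 46)² = (-162)² = 26244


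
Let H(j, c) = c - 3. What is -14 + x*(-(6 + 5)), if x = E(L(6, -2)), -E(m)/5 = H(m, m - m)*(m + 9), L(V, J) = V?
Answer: -2489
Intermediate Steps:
H(j, c) = -3 + c
E(m) = 135 + 15*m (E(m) = -5*(-3 + (m - m))*(m + 9) = -5*(-3 + 0)*(9 + m) = -(-15)*(9 + m) = -5*(-27 - 3*m) = 135 + 15*m)
x = 225 (x = 135 + 15*6 = 135 + 90 = 225)
-14 + x*(-(6 + 5)) = -14 + 225*(-(6 + 5)) = -14 + 225*(-1*11) = -14 + 225*(-11) = -14 - 2475 = -2489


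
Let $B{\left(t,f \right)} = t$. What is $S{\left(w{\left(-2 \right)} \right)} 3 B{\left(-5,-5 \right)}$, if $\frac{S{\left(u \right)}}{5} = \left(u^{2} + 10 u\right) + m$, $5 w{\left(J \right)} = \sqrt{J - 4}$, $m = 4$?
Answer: $-282 - 150 i \sqrt{6} \approx -282.0 - 367.42 i$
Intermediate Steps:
$w{\left(J \right)} = \frac{\sqrt{-4 + J}}{5}$ ($w{\left(J \right)} = \frac{\sqrt{J - 4}}{5} = \frac{\sqrt{-4 + J}}{5}$)
$S{\left(u \right)} = 20 + 5 u^{2} + 50 u$ ($S{\left(u \right)} = 5 \left(\left(u^{2} + 10 u\right) + 4\right) = 5 \left(4 + u^{2} + 10 u\right) = 20 + 5 u^{2} + 50 u$)
$S{\left(w{\left(-2 \right)} \right)} 3 B{\left(-5,-5 \right)} = \left(20 + 5 \left(\frac{\sqrt{-4 - 2}}{5}\right)^{2} + 50 \frac{\sqrt{-4 - 2}}{5}\right) 3 \left(-5\right) = \left(20 + 5 \left(\frac{\sqrt{-6}}{5}\right)^{2} + 50 \frac{\sqrt{-6}}{5}\right) 3 \left(-5\right) = \left(20 + 5 \left(\frac{i \sqrt{6}}{5}\right)^{2} + 50 \frac{i \sqrt{6}}{5}\right) 3 \left(-5\right) = \left(20 + 5 \left(- \frac{6}{25}\right) + 10 i \sqrt{6}\right) 3 \left(-5\right) = \left(20 - \frac{6}{5} + 10 i \sqrt{6}\right) 3 \left(-5\right) = \left(\frac{94}{5} + 10 i \sqrt{6}\right) 3 \left(-5\right) = \left(\frac{282}{5} + 30 i \sqrt{6}\right) \left(-5\right) = -282 - 150 i \sqrt{6}$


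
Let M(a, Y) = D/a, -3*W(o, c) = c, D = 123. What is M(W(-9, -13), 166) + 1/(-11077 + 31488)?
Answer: 7531672/265343 ≈ 28.385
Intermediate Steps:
W(o, c) = -c/3
M(a, Y) = 123/a
M(W(-9, -13), 166) + 1/(-11077 + 31488) = 123/((-⅓*(-13))) + 1/(-11077 + 31488) = 123/(13/3) + 1/20411 = 123*(3/13) + 1/20411 = 369/13 + 1/20411 = 7531672/265343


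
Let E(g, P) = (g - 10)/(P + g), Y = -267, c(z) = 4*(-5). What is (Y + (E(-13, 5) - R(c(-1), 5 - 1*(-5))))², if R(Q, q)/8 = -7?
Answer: 2772225/64 ≈ 43316.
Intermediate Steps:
c(z) = -20
E(g, P) = (-10 + g)/(P + g)
R(Q, q) = -56 (R(Q, q) = 8*(-7) = -56)
(Y + (E(-13, 5) - R(c(-1), 5 - 1*(-5))))² = (-267 + ((-10 - 13)/(5 - 13) - 1*(-56)))² = (-267 + (-23/(-8) + 56))² = (-267 + (-⅛*(-23) + 56))² = (-267 + (23/8 + 56))² = (-267 + 471/8)² = (-1665/8)² = 2772225/64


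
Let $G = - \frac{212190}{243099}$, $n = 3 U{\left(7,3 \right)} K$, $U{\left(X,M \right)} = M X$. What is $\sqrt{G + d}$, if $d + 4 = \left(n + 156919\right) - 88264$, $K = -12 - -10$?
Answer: $\frac{\sqrt{449953202809635}}{81033} \approx 261.77$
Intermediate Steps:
$K = -2$ ($K = -12 + 10 = -2$)
$n = -126$ ($n = 3 \cdot 3 \cdot 7 \left(-2\right) = 3 \cdot 21 \left(-2\right) = 63 \left(-2\right) = -126$)
$G = - \frac{70730}{81033}$ ($G = \left(-212190\right) \frac{1}{243099} = - \frac{70730}{81033} \approx -0.87285$)
$d = 68525$ ($d = -4 + \left(\left(-126 + 156919\right) - 88264\right) = -4 + \left(156793 - 88264\right) = -4 + 68529 = 68525$)
$\sqrt{G + d} = \sqrt{- \frac{70730}{81033} + 68525} = \sqrt{\frac{5552715595}{81033}} = \frac{\sqrt{449953202809635}}{81033}$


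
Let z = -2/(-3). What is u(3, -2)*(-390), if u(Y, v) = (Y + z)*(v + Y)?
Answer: -1430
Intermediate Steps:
z = ⅔ (z = -2*(-⅓) = ⅔ ≈ 0.66667)
u(Y, v) = (⅔ + Y)*(Y + v) (u(Y, v) = (Y + ⅔)*(v + Y) = (⅔ + Y)*(Y + v))
u(3, -2)*(-390) = (3² + (⅔)*3 + (⅔)*(-2) + 3*(-2))*(-390) = (9 + 2 - 4/3 - 6)*(-390) = (11/3)*(-390) = -1430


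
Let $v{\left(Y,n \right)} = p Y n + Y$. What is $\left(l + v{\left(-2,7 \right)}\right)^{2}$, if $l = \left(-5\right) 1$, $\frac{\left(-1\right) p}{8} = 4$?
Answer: $194481$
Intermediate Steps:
$p = -32$ ($p = \left(-8\right) 4 = -32$)
$v{\left(Y,n \right)} = Y - 32 Y n$ ($v{\left(Y,n \right)} = - 32 Y n + Y = Y - 32 Y n$)
$l = -5$
$\left(l + v{\left(-2,7 \right)}\right)^{2} = \left(-5 - 2 \left(1 - 224\right)\right)^{2} = \left(-5 - -446\right)^{2} = \left(-5 + 446\right)^{2} = 441^{2} = 194481$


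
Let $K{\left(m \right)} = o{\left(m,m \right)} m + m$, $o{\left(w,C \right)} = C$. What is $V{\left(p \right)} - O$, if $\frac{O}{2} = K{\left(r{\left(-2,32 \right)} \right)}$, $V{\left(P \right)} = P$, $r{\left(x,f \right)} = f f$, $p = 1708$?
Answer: $-2097492$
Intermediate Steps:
$r{\left(x,f \right)} = f^{2}$
$K{\left(m \right)} = m + m^{2}$ ($K{\left(m \right)} = m m + m = m^{2} + m = m + m^{2}$)
$O = 2099200$ ($O = 2 \cdot 32^{2} \left(1 + 32^{2}\right) = 2 \cdot 1024 \left(1 + 1024\right) = 2 \cdot 1024 \cdot 1025 = 2 \cdot 1049600 = 2099200$)
$V{\left(p \right)} - O = 1708 - 2099200 = -2097492$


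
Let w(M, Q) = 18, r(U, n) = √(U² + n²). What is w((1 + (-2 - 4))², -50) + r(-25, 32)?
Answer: 18 + √1649 ≈ 58.608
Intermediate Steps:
w((1 + (-2 - 4))², -50) + r(-25, 32) = 18 + √((-25)² + 32²) = 18 + √(625 + 1024) = 18 + √1649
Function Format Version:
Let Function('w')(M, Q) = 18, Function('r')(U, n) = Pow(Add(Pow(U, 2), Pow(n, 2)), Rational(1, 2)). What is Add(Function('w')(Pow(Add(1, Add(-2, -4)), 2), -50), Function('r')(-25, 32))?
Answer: Add(18, Pow(1649, Rational(1, 2))) ≈ 58.608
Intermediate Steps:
Add(Function('w')(Pow(Add(1, Add(-2, -4)), 2), -50), Function('r')(-25, 32)) = Add(18, Pow(Add(Pow(-25, 2), Pow(32, 2)), Rational(1, 2))) = Add(18, Pow(Add(625, 1024), Rational(1, 2))) = Add(18, Pow(1649, Rational(1, 2)))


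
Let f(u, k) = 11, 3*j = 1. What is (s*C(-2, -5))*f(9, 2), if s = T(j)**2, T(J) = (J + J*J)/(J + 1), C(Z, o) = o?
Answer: -55/9 ≈ -6.1111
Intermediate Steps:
j = 1/3 (j = (1/3)*1 = 1/3 ≈ 0.33333)
T(J) = (J + J**2)/(1 + J)
s = 1/9 (s = (1/3)**2 = 1/9 ≈ 0.11111)
(s*C(-2, -5))*f(9, 2) = ((1/9)*(-5))*11 = -5/9*11 = -55/9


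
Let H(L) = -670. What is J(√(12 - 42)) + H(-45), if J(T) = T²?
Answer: -700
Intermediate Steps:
J(√(12 - 42)) + H(-45) = (√(12 - 42))² - 670 = (√(-30))² - 670 = (I*√30)² - 670 = -30 - 670 = -700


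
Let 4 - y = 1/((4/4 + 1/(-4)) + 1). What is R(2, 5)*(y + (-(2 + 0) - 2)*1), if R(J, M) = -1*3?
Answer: 12/7 ≈ 1.7143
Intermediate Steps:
R(J, M) = -3
y = 24/7 (y = 4 - 1/((4/4 + 1/(-4)) + 1) = 4 - 1/((4*(1/4) + 1*(-1/4)) + 1) = 4 - 1/((1 - 1/4) + 1) = 4 - 1/(3/4 + 1) = 4 - 1/7/4 = 4 - 1*4/7 = 4 - 4/7 = 24/7 ≈ 3.4286)
R(2, 5)*(y + (-(2 + 0) - 2)*1) = -3*(24/7 + (-(2 + 0) - 2)*1) = -3*(24/7 + (-1*2 - 2)*1) = -3*(24/7 + (-2 - 2)*1) = -3*(24/7 - 4*1) = -3*(24/7 - 4) = -3*(-4/7) = 12/7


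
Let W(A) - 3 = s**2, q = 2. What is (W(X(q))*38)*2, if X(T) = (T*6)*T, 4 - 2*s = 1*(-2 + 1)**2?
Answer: 399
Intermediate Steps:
s = 3/2 (s = 2 - (-2 + 1)**2/2 = 2 - (-1)**2/2 = 2 - 1/2 = 3/2 ≈ 1.5000)
X(T) = 6*T**2 (X(T) = (6*T)*T = 6*T**2)
W(A) = 21/4 (W(A) = 3 + (3/2)**2 = 3 + 9/4 = 21/4)
(W(X(q))*38)*2 = ((21/4)*38)*2 = (399/2)*2 = 399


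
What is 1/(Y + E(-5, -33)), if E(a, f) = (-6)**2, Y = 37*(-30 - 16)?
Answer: -1/1666 ≈ -0.00060024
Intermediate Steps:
Y = -1702 (Y = 37*(-46) = -1702)
E(a, f) = 36
1/(Y + E(-5, -33)) = 1/(-1702 + 36) = 1/(-1666) = -1/1666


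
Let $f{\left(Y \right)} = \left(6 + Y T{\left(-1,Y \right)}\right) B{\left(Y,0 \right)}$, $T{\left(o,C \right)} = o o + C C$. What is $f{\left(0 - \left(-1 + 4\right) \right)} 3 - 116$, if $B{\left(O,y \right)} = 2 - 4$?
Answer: $28$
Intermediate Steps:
$B{\left(O,y \right)} = -2$
$T{\left(o,C \right)} = C^{2} + o^{2}$ ($T{\left(o,C \right)} = o^{2} + C^{2} = C^{2} + o^{2}$)
$f{\left(Y \right)} = -12 - 2 Y \left(1 + Y^{2}\right)$ ($f{\left(Y \right)} = \left(6 + Y \left(Y^{2} + \left(-1\right)^{2}\right)\right) \left(-2\right) = \left(6 + Y \left(Y^{2} + 1\right)\right) \left(-2\right) = \left(6 + Y \left(1 + Y^{2}\right)\right) \left(-2\right) = -12 - 2 Y \left(1 + Y^{2}\right)$)
$f{\left(0 - \left(-1 + 4\right) \right)} 3 - 116 = \left(-12 - 2 \left(0 - \left(-1 + 4\right)\right) - 2 \left(0 - \left(-1 + 4\right)\right)^{3}\right) 3 - 116 = \left(-12 - 2 \left(0 - 3\right) - 2 \left(0 - 3\right)^{3}\right) 3 - 116 = \left(-12 - -6 - 2 \left(-3\right)^{3}\right) 3 - 116 = \left(-12 + 6 - -54\right) 3 - 116 = \left(-12 + 6 + 54\right) 3 - 116 = 48 \cdot 3 - 116 = 144 - 116 = 28$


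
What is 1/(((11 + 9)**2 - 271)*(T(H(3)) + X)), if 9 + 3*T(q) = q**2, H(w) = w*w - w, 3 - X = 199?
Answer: -1/24123 ≈ -4.1454e-5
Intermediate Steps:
X = -196 (X = 3 - 1*199 = 3 - 199 = -196)
H(w) = w**2 - w
T(q) = -3 + q**2/3
1/(((11 + 9)**2 - 271)*(T(H(3)) + X)) = 1/(((11 + 9)**2 - 271)*((-3 + (3*(-1 + 3))**2/3) - 196)) = 1/((20**2 - 271)*((-3 + (3*2)**2/3) - 196)) = 1/((400 - 271)*((-3 + (1/3)*6**2) - 196)) = 1/(129*((-3 + (1/3)*36) - 196)) = 1/(129*((-3 + 12) - 196)) = 1/(129*(9 - 196)) = 1/(129*(-187)) = 1/(-24123) = -1/24123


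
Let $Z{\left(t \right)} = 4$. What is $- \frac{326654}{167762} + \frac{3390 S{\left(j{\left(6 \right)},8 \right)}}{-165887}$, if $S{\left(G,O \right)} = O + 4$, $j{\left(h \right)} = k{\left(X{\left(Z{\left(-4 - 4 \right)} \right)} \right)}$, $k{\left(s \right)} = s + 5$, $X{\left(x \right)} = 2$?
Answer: $- \frac{30506105129}{13914767447} \approx -2.1924$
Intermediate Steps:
$k{\left(s \right)} = 5 + s$
$j{\left(h \right)} = 7$ ($j{\left(h \right)} = 5 + 2 = 7$)
$S{\left(G,O \right)} = 4 + O$
$- \frac{326654}{167762} + \frac{3390 S{\left(j{\left(6 \right)},8 \right)}}{-165887} = - \frac{326654}{167762} + \frac{3390 \left(4 + 8\right)}{-165887} = \left(-326654\right) \frac{1}{167762} + 3390 \cdot 12 \left(- \frac{1}{165887}\right) = - \frac{163327}{83881} + 40680 \left(- \frac{1}{165887}\right) = - \frac{163327}{83881} - \frac{40680}{165887} = - \frac{30506105129}{13914767447}$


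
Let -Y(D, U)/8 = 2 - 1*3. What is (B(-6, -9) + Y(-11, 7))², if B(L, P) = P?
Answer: 1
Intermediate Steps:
Y(D, U) = 8 (Y(D, U) = -8*(2 - 1*3) = -8*(2 - 3) = -8*(-1) = 8)
(B(-6, -9) + Y(-11, 7))² = (-9 + 8)² = (-1)² = 1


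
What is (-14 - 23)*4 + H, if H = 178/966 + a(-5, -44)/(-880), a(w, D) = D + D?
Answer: -713467/4830 ≈ -147.72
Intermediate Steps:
a(w, D) = 2*D
H = 1373/4830 (H = 178/966 + (2*(-44))/(-880) = 178*(1/966) - 88*(-1/880) = 89/483 + ⅒ = 1373/4830 ≈ 0.28427)
(-14 - 23)*4 + H = (-14 - 23)*4 + 1373/4830 = -37*4 + 1373/4830 = -148 + 1373/4830 = -713467/4830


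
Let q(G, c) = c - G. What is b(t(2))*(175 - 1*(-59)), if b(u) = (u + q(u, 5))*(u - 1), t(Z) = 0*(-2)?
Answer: -1170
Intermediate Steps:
t(Z) = 0
b(u) = -5 + 5*u (b(u) = (u + (5 - u))*(u - 1) = 5*(-1 + u) = -5 + 5*u)
b(t(2))*(175 - 1*(-59)) = (-5 + 5*0)*(175 - 1*(-59)) = (-5 + 0)*(175 + 59) = -5*234 = -1170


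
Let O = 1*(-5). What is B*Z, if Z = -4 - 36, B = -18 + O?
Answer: 920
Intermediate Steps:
O = -5
B = -23 (B = -18 - 5 = -23)
Z = -40
B*Z = -23*(-40) = 920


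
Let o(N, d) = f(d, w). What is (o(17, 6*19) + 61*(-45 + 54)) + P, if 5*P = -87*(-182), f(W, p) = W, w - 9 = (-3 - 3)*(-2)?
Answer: 19149/5 ≈ 3829.8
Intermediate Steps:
w = 21 (w = 9 + (-3 - 3)*(-2) = 9 - 6*(-2) = 9 + 12 = 21)
o(N, d) = d
P = 15834/5 (P = (-87*(-182))/5 = (-1*(-15834))/5 = (⅕)*15834 = 15834/5 ≈ 3166.8)
(o(17, 6*19) + 61*(-45 + 54)) + P = (6*19 + 61*(-45 + 54)) + 15834/5 = (114 + 61*9) + 15834/5 = (114 + 549) + 15834/5 = 663 + 15834/5 = 19149/5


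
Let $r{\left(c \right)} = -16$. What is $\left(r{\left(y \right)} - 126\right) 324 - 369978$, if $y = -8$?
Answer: $-415986$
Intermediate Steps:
$\left(r{\left(y \right)} - 126\right) 324 - 369978 = \left(-16 - 126\right) 324 - 369978 = \left(-142\right) 324 - 369978 = -46008 - 369978 = -415986$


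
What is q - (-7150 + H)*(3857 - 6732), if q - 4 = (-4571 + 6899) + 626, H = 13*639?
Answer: 3329333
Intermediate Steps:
H = 8307
q = 2958 (q = 4 + ((-4571 + 6899) + 626) = 4 + (2328 + 626) = 4 + 2954 = 2958)
q - (-7150 + H)*(3857 - 6732) = 2958 - (-7150 + 8307)*(3857 - 6732) = 2958 - 1157*(-2875) = 2958 - 1*(-3326375) = 2958 + 3326375 = 3329333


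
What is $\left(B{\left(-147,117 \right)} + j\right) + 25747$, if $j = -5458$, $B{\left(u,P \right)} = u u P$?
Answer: $2548542$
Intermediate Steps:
$B{\left(u,P \right)} = P u^{2}$ ($B{\left(u,P \right)} = u^{2} P = P u^{2}$)
$\left(B{\left(-147,117 \right)} + j\right) + 25747 = \left(117 \left(-147\right)^{2} - 5458\right) + 25747 = \left(117 \cdot 21609 - 5458\right) + 25747 = \left(2528253 - 5458\right) + 25747 = 2522795 + 25747 = 2548542$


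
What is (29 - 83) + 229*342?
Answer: 78264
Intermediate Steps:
(29 - 83) + 229*342 = -54 + 78318 = 78264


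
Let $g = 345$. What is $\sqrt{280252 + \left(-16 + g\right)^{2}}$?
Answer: $\sqrt{388493} \approx 623.29$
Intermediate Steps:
$\sqrt{280252 + \left(-16 + g\right)^{2}} = \sqrt{280252 + \left(-16 + 345\right)^{2}} = \sqrt{280252 + 329^{2}} = \sqrt{280252 + 108241} = \sqrt{388493}$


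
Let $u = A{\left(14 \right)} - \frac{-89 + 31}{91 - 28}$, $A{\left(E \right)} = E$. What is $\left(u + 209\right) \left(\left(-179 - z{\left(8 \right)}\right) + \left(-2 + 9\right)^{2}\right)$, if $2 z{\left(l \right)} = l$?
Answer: $- \frac{1890338}{63} \approx -30005.0$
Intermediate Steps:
$z{\left(l \right)} = \frac{l}{2}$
$u = \frac{940}{63}$ ($u = 14 - \frac{-89 + 31}{91 - 28} = 14 - - \frac{58}{63} = 14 + \frac{58}{63} = \frac{940}{63} \approx 14.921$)
$\left(u + 209\right) \left(\left(-179 - z{\left(8 \right)}\right) + \left(-2 + 9\right)^{2}\right) = \left(\frac{940}{63} + 209\right) \left(\left(-179 - \frac{1}{2} \cdot 8\right) + \left(-2 + 9\right)^{2}\right) = \frac{14107 \left(\left(-179 - 4\right) + 7^{2}\right)}{63} = \frac{14107 \left(\left(-179 - 4\right) + 49\right)}{63} = \frac{14107 \left(-183 + 49\right)}{63} = \frac{14107}{63} \left(-134\right) = - \frac{1890338}{63}$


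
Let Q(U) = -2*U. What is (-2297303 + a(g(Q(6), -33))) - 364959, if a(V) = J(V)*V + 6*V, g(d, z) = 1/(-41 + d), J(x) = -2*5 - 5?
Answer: -141099877/53 ≈ -2.6623e+6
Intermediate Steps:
J(x) = -15 (J(x) = -10 - 5 = -15)
a(V) = -9*V (a(V) = -15*V + 6*V = -9*V)
(-2297303 + a(g(Q(6), -33))) - 364959 = (-2297303 - 9/(-41 - 2*6)) - 364959 = (-2297303 - 9/(-41 - 12)) - 364959 = (-2297303 - 9/(-53)) - 364959 = (-2297303 - 9*(-1/53)) - 364959 = (-2297303 + 9/53) - 364959 = -121757050/53 - 364959 = -141099877/53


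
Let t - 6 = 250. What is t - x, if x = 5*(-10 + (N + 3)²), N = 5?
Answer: -14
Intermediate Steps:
x = 270 (x = 5*(-10 + (5 + 3)²) = 5*(-10 + 8²) = 5*(-10 + 64) = 5*54 = 270)
t = 256 (t = 6 + 250 = 256)
t - x = 256 - 1*270 = 256 - 270 = -14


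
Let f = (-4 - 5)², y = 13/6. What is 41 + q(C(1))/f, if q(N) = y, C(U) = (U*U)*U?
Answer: 19939/486 ≈ 41.027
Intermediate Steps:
C(U) = U³ (C(U) = U²*U = U³)
y = 13/6 (y = 13*(⅙) = 13/6 ≈ 2.1667)
q(N) = 13/6
f = 81 (f = (-9)² = 81)
41 + q(C(1))/f = 41 + (13/6)/81 = 41 + (13/6)*(1/81) = 41 + 13/486 = 19939/486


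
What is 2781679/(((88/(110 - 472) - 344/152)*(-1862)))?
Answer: 503483899/844662 ≈ 596.08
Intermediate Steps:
2781679/(((88/(110 - 472) - 344/152)*(-1862))) = 2781679/(((88/(-362) - 344*1/152)*(-1862))) = 2781679/(((88*(-1/362) - 43/19)*(-1862))) = 2781679/(((-44/181 - 43/19)*(-1862))) = 2781679/((-8619/3439*(-1862))) = 2781679/(844662/181) = 2781679*(181/844662) = 503483899/844662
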